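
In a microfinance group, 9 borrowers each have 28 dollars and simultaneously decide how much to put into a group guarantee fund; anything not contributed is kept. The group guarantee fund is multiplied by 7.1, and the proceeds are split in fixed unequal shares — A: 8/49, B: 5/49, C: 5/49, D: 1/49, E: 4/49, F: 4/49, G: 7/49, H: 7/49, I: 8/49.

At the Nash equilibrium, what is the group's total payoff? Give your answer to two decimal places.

For player j, contributing a unit is worthwhile iff 7.1 × (j's share) ≥ 1, i.e. iff j's share is at least 0.1408.
The shares above 0.1408 belong to A, G, H and I, contributing 28 each; the remaining 5 contribute 0. Total contributed: 112.
The group guarantee fund pays out 7.1 × 112 = 795.20 in total (split across the unequal shares, but the aggregate is all that matters for the group sum).
The 5 free-riders keep 28 each, adding 140. Group total = 140 + 795.20 = 935.20.

935.20 dollars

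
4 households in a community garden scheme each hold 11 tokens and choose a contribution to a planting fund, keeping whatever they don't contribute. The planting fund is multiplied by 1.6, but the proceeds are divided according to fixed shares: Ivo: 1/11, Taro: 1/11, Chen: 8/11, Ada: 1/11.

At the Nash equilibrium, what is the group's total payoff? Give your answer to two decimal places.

50.60 tokens

A player with share s gets back 1.6·s per unit contributed, so full contribution is dominant for anyone with s > 1/1.6 = 0.6250 and zero contribution is dominant for anyone below.
The only share above 0.6250 is Chen's 8/11, contributing 11; the remaining 3 contribute 0. Total contributed: 11.
The planting fund pays out 1.6 × 11 = 17.60 in total (split across the unequal shares, but the aggregate is all that matters for the group sum).
The 3 free-riders keep 11 each, adding 33. Group total = 33 + 17.60 = 50.60.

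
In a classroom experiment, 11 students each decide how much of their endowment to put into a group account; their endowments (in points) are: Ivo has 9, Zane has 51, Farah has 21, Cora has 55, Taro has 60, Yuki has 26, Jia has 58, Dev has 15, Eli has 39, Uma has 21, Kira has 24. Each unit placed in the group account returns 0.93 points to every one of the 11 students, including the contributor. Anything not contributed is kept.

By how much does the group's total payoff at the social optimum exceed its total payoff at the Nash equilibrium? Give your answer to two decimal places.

3498.17 points

The private return per contributed unit is 0.93 < 1 for everyone, so the Nash equilibrium is zero contribution and the group total is Σ E_j = 9 + 51 + 21 + 55 + 60 + 26 + 58 + 15 + 39 + 21 + 24 = 379.
Each contributed unit returns 10.230 to the group, so the social optimum is full contribution by everyone: group total = 10.230 × 379 = 3877.17.
Efficiency loss = (10.230 − 1) × 379 = 3498.17.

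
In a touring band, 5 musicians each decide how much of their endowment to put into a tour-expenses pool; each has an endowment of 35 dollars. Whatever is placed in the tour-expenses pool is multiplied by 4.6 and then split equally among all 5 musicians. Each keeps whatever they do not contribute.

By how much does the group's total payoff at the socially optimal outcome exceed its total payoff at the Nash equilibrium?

Each contributed unit returns 4.6/5 = 0.9200 to its contributor — below 1 — so contributing 0 is dominant for every player. At the Nash equilibrium everyone keeps their 35, and the group total is 5 × 35 = 175.
Each contributed unit returns 4.600 to the group as a whole (0.9200 to each of 5 players), which exceeds 1, so the social optimum is full contribution: group total = 4.600 × 175 = 805.00.
Efficiency loss = 805.00 − 175 = 630.00.

630.00 dollars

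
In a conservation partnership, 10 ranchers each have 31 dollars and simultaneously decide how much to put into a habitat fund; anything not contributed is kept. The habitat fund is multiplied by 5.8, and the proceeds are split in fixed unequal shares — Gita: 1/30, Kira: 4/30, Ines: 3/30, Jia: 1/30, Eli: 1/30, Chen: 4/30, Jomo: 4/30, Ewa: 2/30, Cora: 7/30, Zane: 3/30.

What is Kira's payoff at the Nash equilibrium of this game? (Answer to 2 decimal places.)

54.97 dollars

Each unit j contributes comes back to j as 5.8 × (j's share), so j prefers to contribute only if that share exceeds 1/5.8 = 0.1724; otherwise keeping the unit dominates.
Cora alone (share 7/30) is above the threshold, contributing 31; the remaining 9 contribute 0. Total contributed: 31.
Kira keeps 31 and receives 5.8 × 31 × 4/30 = 23.97 from the habitat fund, for a payoff of 54.97.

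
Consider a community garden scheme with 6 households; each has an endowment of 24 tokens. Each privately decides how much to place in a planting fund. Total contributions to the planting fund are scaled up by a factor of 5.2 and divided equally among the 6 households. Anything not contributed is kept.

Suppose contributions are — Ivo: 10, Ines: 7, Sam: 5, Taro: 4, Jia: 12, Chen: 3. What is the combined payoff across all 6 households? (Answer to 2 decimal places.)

Total contributed: 10 + 7 + 5 + 4 + 12 + 3 = 41; total kept: 6 × 24 − 41 = 103.
The planting fund pays out 5.2 × 41 = 213.20 in aggregate.
Group total = 103 + 213.20 = 316.20.

316.20 tokens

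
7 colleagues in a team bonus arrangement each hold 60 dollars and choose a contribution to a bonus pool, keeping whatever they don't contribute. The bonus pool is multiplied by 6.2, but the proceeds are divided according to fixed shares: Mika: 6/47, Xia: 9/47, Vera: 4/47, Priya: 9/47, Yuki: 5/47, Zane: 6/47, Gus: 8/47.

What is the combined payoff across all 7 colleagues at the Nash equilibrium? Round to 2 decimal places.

1356.00 dollars

Each unit j contributes comes back to j as 6.2 × (j's share), so j prefers to contribute only if that share exceeds 1/6.2 = 0.1613; otherwise keeping the unit dominates.
Xia, Priya and Gus are above the threshold, contributing 60 each; the remaining 4 contribute 0. Total contributed: 180.
The bonus pool pays out 6.2 × 180 = 1116.00 in total (split across the unequal shares, but the aggregate is all that matters for the group sum).
The 4 free-riders keep 60 each, adding 240. Group total = 240 + 1116.00 = 1356.00.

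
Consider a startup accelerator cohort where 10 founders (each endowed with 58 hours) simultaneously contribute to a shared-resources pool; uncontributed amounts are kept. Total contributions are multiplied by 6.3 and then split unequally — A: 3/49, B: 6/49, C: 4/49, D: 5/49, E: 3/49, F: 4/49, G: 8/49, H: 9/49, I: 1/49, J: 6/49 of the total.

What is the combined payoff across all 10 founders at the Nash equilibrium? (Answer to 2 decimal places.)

A player with share s gets back 6.3·s per unit contributed, so full contribution is dominant for anyone with s > 1/6.3 = 0.1587 and zero contribution is dominant for anyone below.
G and H are above the threshold, contributing 58 each; the remaining 8 contribute 0. Total contributed: 116.
The shared-resources pool pays out 6.3 × 116 = 730.80 in total (split across the unequal shares, but the aggregate is all that matters for the group sum).
The 8 free-riders keep 58 each, adding 464. Group total = 464 + 730.80 = 1194.80.

1194.80 hours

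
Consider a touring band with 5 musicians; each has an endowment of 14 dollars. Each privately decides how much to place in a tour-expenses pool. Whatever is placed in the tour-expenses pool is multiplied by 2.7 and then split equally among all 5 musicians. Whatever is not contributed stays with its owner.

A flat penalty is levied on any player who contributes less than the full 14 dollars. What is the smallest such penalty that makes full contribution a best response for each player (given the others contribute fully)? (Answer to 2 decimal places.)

Given the others contribute fully, the best deviation is to contribute 0 (any partial contribution still incurs the fine and gives up units whose private return 0.5400 is below 1).
Deviating from 14 to 0 saves 14 dollars but forfeits the deviator's share of the drop in the tour-expenses pool: 2.7/5 × 14 = 7.56.
So the deviation gain is 14 − 7.56 = 6.44, and the fine must be at least 6.44 dollars to wipe it out.

6.44 dollars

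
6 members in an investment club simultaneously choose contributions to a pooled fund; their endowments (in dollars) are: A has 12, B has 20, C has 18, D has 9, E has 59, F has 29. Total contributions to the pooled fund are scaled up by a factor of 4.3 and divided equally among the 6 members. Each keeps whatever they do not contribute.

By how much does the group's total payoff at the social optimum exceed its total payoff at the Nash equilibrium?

The private return per contributed unit is 4.3/6 = 0.7167 < 1 for every player regardless of endowment, so the Nash equilibrium is zero contribution and the group total is Σ E_j = 12 + 20 + 18 + 9 + 59 + 29 = 147.
Each contributed unit returns 4.300 to the group, so the social optimum is full contribution by everyone: group total = 4.300 × 147 = 632.10.
Efficiency loss = (4.300 − 1) × 147 = 485.10.

485.10 dollars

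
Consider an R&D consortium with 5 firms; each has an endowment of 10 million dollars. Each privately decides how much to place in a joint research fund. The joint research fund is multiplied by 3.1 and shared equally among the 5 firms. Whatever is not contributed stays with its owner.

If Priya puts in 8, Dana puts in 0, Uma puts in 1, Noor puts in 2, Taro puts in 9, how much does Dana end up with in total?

22.40 million dollars

Total contributed: 8 + 0 + 1 + 2 + 9 = 20.
Each receives 3.1 × 20 / 5 = 12.40 from the joint research fund.
Dana keeps 10 − 0 = 10, so Dana's payoff is 10 + 12.40 = 22.40.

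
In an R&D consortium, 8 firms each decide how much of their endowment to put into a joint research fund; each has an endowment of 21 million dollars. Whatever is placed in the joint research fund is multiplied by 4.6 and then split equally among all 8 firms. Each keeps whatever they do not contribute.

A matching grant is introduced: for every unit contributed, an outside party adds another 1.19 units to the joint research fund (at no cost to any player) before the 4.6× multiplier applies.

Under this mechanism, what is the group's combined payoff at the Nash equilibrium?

Under the mechanism each unit contributed yields 4.6 × 2.19 / 8 = 1.2593 back to its contributor per unit of net cost, which exceeds 1, making full contribution the dominant choice for everyone.
At the Nash equilibrium everyone contributes 21. Group total payoff = 4.6 × 2.19 × 168 = 1692.43.

1692.43 million dollars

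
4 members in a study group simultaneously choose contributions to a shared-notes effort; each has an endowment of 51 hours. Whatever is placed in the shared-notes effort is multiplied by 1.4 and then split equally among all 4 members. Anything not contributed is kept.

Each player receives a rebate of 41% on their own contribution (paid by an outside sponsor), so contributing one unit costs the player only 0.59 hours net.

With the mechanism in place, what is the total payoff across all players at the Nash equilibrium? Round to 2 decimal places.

The effective private return is (1.4/4) / 0.59 = 0.5932, which is still under 1, so the mechanism doesn't change anyone's dominant strategy: zero contribution.
Everyone keeps their endowment and the group total is 4 × 51 = 204.

204.00 hours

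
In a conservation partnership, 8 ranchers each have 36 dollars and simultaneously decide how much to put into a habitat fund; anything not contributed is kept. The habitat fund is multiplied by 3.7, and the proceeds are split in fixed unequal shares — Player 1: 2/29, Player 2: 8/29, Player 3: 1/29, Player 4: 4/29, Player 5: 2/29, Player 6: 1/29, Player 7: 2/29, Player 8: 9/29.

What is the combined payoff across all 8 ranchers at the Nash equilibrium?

482.40 dollars

A player with share s gets back 3.7·s per unit contributed, so full contribution is dominant for anyone with s > 1/3.7 = 0.2703 and zero contribution is dominant for anyone below.
The shares above 0.2703 belong to Player 2 and Player 8, contributing 36 each; the remaining 6 contribute 0. Total contributed: 72.
The habitat fund pays out 3.7 × 72 = 266.40 in total (split across the unequal shares, but the aggregate is all that matters for the group sum).
The 6 free-riders keep 36 each, adding 216. Group total = 216 + 266.40 = 482.40.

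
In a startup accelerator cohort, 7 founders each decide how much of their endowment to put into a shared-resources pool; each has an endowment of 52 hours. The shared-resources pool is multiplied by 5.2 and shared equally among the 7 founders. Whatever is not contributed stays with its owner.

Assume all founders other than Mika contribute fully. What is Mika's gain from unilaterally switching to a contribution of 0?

13.37 hours

Switching from a contribution of 52 to 0 lets Mika keep an extra 52 hours, but lowers the shared-resources pool by 52, which costs Mika their own share of that drop: 5.2/7 × 52 = 38.63.
Net gain = 52 − 38.63 = 13.37. The private return per contributed unit (0.7429) is below 1, so free-riding is indeed the best response regardless of what the others do.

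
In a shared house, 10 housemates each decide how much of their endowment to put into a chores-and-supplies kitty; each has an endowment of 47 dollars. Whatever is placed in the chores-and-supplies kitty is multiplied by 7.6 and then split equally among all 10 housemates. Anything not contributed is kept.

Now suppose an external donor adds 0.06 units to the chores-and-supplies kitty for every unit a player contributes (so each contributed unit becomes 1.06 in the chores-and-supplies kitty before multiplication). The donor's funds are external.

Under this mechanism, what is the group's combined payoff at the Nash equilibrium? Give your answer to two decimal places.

With the mechanism, a contributed unit returns 7.6 × 1.06 / 10 = 0.8056 per unit of net cost — still below 1 — so contributing 0 remains dominant for every player.
Everyone keeps their endowment and the group total is 10 × 47 = 470.

470.00 dollars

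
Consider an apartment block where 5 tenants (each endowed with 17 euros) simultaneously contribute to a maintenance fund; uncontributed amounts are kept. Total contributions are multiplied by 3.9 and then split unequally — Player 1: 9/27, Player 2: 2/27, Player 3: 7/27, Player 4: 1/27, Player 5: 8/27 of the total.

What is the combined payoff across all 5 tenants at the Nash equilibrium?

232.90 euros

Player j's private return per contributed unit is 3.9 × (j's share). Contributing is weakly dominant for j when that share is at least 1/3.9 = 0.2564, and contributing 0 is dominant otherwise.
The shares above 0.2564 belong to Player 1, Player 3 and Player 5, contributing 17 each; the remaining 2 contribute 0. Total contributed: 51.
The maintenance fund pays out 3.9 × 51 = 198.90 in total (split across the unequal shares, but the aggregate is all that matters for the group sum).
The 2 free-riders keep 17 each, adding 34. Group total = 34 + 198.90 = 232.90.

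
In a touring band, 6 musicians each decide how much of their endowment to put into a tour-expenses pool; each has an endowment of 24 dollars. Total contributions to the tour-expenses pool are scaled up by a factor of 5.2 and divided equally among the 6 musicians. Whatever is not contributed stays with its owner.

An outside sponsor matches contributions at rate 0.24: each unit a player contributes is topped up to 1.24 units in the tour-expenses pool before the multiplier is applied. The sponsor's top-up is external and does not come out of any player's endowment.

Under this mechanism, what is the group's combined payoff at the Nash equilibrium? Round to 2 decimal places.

The effective private return per unit is now 5.2 × 1.24 / 6 = 1.0747 > 1, so every player's dominant strategy flips to full contribution.
So the Nash equilibrium is full contribution by all 6; the group earns 5.2 × 1.24 × 144 = 928.51.

928.51 dollars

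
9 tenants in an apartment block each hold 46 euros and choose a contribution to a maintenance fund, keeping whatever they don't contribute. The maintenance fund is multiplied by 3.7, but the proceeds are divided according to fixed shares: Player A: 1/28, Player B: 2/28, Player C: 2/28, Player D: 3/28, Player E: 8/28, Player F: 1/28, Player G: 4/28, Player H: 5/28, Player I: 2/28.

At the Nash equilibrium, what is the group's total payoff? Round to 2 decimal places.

538.20 euros

For player j, contributing a unit is worthwhile iff 3.7 × (j's share) ≥ 1, i.e. iff j's share is at least 0.2703.
Only Player E (8/28) clears that bar, contributing 46; the remaining 8 contribute 0. Total contributed: 46.
The maintenance fund pays out 3.7 × 46 = 170.20 in total (split across the unequal shares, but the aggregate is all that matters for the group sum).
The 8 free-riders keep 46 each, adding 368. Group total = 368 + 170.20 = 538.20.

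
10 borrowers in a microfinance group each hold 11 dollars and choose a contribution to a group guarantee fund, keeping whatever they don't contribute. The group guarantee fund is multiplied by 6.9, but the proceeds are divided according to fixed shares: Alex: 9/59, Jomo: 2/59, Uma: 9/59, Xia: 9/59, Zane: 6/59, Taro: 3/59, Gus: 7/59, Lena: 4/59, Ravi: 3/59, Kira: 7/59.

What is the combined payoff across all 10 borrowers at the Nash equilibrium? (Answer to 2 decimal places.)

304.70 dollars

For player j, contributing a unit is worthwhile iff 6.9 × (j's share) ≥ 1, i.e. iff j's share is at least 0.1449.
The shares above 0.1449 belong to Alex, Uma and Xia, contributing 11 each; the remaining 7 contribute 0. Total contributed: 33.
The group guarantee fund pays out 6.9 × 33 = 227.70 in total (split across the unequal shares, but the aggregate is all that matters for the group sum).
The 7 free-riders keep 11 each, adding 77. Group total = 77 + 227.70 = 304.70.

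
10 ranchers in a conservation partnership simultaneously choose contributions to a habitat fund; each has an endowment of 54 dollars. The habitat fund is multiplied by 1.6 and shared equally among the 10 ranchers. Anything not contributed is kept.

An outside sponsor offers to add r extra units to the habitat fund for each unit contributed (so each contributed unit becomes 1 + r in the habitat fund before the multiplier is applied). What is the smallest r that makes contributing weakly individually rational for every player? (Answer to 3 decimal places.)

With matching at rate r, one contributed unit becomes (1 + r) in the habitat fund and returns 1.6 × (1 + r) / 10 to the contributor.
Setting this equal to 1: 1 + r = 10/1.6 = 6.2500.
So the minimum matching rate is r = 6.2500 − 1 = 5.250.

5.250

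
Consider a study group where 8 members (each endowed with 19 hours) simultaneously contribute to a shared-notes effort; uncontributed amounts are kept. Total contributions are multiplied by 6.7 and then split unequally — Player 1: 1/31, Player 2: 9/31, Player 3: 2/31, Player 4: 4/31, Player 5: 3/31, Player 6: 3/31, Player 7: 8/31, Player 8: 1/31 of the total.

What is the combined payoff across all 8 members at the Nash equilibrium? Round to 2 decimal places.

368.60 hours

Player j's private return per contributed unit is 6.7 × (j's share). Contributing is weakly dominant for j when that share is at least 1/6.7 = 0.1493, and contributing 0 is dominant otherwise.
The shares above 0.1493 belong to Player 2 and Player 7, contributing 19 each; the remaining 6 contribute 0. Total contributed: 38.
The shared-notes effort pays out 6.7 × 38 = 254.60 in total (split across the unequal shares, but the aggregate is all that matters for the group sum).
The 6 free-riders keep 19 each, adding 114. Group total = 114 + 254.60 = 368.60.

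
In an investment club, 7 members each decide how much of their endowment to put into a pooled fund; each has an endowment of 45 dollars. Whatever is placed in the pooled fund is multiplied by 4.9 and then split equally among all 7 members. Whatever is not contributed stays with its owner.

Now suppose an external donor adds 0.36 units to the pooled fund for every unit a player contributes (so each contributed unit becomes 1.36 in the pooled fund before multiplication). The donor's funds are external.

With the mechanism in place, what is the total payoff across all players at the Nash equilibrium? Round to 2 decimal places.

315.00 dollars

The effective private return is 4.9 × 1.36 / 7 = 0.9520, which is still under 1, so the mechanism doesn't change anyone's dominant strategy: zero contribution.
Everyone keeps their endowment and the group total is 7 × 45 = 315.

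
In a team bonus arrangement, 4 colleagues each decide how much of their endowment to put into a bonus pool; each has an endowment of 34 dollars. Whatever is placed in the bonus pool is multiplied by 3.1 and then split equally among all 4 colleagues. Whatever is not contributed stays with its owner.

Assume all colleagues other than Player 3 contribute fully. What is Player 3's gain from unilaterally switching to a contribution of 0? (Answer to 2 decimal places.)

7.65 dollars

Switching from a contribution of 34 to 0 lets Player 3 keep an extra 34 dollars, but lowers the bonus pool by 34, which costs Player 3 their own share of that drop: 3.1/4 × 34 = 26.35.
Net gain = 34 − 26.35 = 7.65. The private return per contributed unit (0.7750) is below 1, so free-riding is indeed the best response regardless of what the others do.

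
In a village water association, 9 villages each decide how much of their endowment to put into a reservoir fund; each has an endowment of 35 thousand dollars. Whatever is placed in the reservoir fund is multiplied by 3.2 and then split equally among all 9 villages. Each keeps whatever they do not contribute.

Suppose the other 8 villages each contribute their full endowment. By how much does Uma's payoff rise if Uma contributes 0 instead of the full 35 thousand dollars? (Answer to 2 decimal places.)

Switching from a contribution of 35 to 0 lets Uma keep an extra 35 thousand dollars, but lowers the reservoir fund by 35, which costs Uma their own share of that drop: 3.2/9 × 35 = 12.44.
Net gain = 35 − 12.44 = 22.56. The private return per contributed unit (0.3556) is below 1, so free-riding is indeed the best response regardless of what the others do.

22.56 thousand dollars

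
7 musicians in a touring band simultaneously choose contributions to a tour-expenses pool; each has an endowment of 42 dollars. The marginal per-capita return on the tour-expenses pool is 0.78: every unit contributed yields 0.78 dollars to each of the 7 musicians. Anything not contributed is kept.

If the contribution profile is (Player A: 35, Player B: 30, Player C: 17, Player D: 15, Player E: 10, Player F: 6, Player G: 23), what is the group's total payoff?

Total contributed: 35 + 30 + 17 + 15 + 10 + 6 + 23 = 136; total kept: 7 × 42 − 136 = 158.
The tour-expenses pool pays out 0.78 × 7 × 136 = 742.56 in aggregate.
Group total = 158 + 742.56 = 900.56.

900.56 dollars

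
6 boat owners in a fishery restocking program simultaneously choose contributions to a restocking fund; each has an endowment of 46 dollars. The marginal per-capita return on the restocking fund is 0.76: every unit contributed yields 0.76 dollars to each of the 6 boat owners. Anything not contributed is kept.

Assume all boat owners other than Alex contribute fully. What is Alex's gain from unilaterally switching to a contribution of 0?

Switching from a contribution of 46 to 0 lets Alex keep an extra 46 dollars, but lowers the restocking fund by 46, which costs Alex their own share of that drop: 0.76 × 46 = 34.96.
Net gain = 46 − 34.96 = 11.04. The private return per contributed unit (0.76) is below 1, so free-riding is indeed the best response regardless of what the others do.

11.04 dollars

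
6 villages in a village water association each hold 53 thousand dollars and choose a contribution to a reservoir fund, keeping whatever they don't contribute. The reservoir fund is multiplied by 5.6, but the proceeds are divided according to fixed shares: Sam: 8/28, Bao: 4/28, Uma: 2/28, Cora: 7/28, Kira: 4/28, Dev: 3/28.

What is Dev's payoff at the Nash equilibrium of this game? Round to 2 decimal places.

Player j's private return per contributed unit is 5.6 × (j's share). Contributing is weakly dominant for j when that share is at least 1/5.6 = 0.1786, and contributing 0 is dominant otherwise.
The shares above 0.1786 belong to Sam and Cora, contributing 53 each; the remaining 4 contribute 0. Total contributed: 106.
Dev keeps 53 and receives 5.6 × 106 × 3/28 = 63.60 from the reservoir fund, for a payoff of 116.60.

116.60 thousand dollars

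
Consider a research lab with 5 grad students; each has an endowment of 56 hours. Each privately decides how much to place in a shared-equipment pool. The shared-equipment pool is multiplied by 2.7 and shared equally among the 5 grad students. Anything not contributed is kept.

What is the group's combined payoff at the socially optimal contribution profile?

756.00 hours

Each contributed unit returns 2.700 to the group as a whole (0.5400 to each of 5 players), which exceeds 1, so the social optimum is full contribution: group total = 2.700 × 280 = 756.00.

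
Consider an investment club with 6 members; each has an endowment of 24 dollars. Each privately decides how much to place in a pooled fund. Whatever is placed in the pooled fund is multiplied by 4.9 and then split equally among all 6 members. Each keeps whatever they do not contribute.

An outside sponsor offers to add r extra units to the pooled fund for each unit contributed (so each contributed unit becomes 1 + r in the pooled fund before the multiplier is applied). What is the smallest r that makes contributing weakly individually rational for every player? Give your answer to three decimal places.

0.224

With matching at rate r, one contributed unit becomes (1 + r) in the pooled fund and returns 4.9 × (1 + r) / 6 to the contributor.
Setting this equal to 1: 1 + r = 6/4.9 = 1.2245.
So the minimum matching rate is r = 1.2245 − 1 = 0.224.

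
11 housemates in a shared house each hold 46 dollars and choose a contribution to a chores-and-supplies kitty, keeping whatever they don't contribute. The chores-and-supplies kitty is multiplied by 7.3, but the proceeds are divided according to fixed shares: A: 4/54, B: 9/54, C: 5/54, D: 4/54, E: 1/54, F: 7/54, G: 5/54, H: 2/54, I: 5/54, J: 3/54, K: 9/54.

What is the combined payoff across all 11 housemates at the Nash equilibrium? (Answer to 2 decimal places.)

For player j, contributing a unit is worthwhile iff 7.3 × (j's share) ≥ 1, i.e. iff j's share is at least 0.1370.
The shares above 0.1370 belong to B and K, contributing 46 each; the remaining 9 contribute 0. Total contributed: 92.
The chores-and-supplies kitty pays out 7.3 × 92 = 671.60 in total (split across the unequal shares, but the aggregate is all that matters for the group sum).
The 9 free-riders keep 46 each, adding 414. Group total = 414 + 671.60 = 1085.60.

1085.60 dollars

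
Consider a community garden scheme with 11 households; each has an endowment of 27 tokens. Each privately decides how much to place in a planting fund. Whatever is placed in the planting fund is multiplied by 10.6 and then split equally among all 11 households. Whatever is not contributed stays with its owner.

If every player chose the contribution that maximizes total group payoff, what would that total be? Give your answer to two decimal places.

Each contributed unit returns 10.600 to the group as a whole (0.9636 to each of 11 players), which exceeds 1, so the social optimum is full contribution: group total = 10.600 × 297 = 3148.20.

3148.20 tokens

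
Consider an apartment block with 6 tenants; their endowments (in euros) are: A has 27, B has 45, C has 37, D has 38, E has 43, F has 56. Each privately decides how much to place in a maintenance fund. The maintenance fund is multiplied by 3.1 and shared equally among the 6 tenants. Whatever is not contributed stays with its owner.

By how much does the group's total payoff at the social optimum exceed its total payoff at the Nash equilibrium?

516.60 euros

The private return per contributed unit is 3.1/6 = 0.5167 < 1 for every player regardless of endowment, so the Nash equilibrium is zero contribution and the group total is Σ E_j = 27 + 45 + 37 + 38 + 43 + 56 = 246.
Each contributed unit returns 3.100 to the group, so the social optimum is full contribution by everyone: group total = 3.100 × 246 = 762.60.
Efficiency loss = (3.100 − 1) × 246 = 516.60.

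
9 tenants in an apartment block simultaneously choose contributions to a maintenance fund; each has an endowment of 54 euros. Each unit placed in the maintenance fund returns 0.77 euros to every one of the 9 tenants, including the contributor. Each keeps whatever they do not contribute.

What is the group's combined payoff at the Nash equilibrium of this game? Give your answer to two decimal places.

486.00 euros

The private return per contributed unit is 0.77 < 1, so contributing 0 is dominant for every player. At the Nash equilibrium everyone keeps their 54, and the group total is 9 × 54 = 486.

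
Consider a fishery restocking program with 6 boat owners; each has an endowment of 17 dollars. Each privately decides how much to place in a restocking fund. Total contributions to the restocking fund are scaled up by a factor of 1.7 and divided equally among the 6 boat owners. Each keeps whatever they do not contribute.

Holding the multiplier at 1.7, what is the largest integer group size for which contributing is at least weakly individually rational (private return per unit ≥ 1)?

1

Private return per unit is 1.7/(group size), which is ≥ 1 whenever the group size is ≤ 1.7.
The largest such integer is 1.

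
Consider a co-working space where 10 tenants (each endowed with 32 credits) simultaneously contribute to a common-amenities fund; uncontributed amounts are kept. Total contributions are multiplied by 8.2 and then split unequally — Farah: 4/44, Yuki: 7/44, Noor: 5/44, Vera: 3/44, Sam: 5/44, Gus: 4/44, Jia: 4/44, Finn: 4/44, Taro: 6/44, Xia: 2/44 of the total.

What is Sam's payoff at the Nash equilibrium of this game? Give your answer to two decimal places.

91.64 credits

For player j, contributing a unit is worthwhile iff 8.2 × (j's share) ≥ 1, i.e. iff j's share is at least 0.1220.
Yuki and Taro are above the threshold, contributing 32 each; the remaining 8 contribute 0. Total contributed: 64.
Sam keeps 32 and receives 8.2 × 64 × 5/44 = 59.64 from the common-amenities fund, for a payoff of 91.64.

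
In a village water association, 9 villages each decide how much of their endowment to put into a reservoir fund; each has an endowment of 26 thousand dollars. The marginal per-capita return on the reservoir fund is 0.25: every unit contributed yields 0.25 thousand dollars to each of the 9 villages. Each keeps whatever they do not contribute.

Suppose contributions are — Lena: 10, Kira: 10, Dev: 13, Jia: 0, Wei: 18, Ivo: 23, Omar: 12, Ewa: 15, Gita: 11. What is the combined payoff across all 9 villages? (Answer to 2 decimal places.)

374.00 thousand dollars

Total contributed: 10 + 10 + 13 + 0 + 18 + 23 + 12 + 15 + 11 = 112; total kept: 9 × 26 − 112 = 122.
The reservoir fund pays out 0.25 × 9 × 112 = 252.00 in aggregate.
Group total = 122 + 252.00 = 374.00.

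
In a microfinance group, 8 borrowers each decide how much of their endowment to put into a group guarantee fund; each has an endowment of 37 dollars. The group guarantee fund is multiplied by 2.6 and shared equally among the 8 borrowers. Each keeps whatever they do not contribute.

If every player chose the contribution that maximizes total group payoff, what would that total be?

Each contributed unit returns 2.600 to the group as a whole (0.3250 to each of 8 players), which exceeds 1, so the social optimum is full contribution: group total = 2.600 × 296 = 769.60.

769.60 dollars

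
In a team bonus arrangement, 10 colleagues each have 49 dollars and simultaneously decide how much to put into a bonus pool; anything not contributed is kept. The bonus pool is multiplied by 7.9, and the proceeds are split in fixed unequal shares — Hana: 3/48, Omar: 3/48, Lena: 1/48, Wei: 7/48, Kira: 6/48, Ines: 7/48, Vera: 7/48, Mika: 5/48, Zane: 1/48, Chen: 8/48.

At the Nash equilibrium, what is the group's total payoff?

Player j's private return per contributed unit is 7.9 × (j's share). Contributing is weakly dominant for j when that share is at least 1/7.9 = 0.1266, and contributing 0 is dominant otherwise.
Wei, Ines, Vera and Chen clear that bar, contributing 49 each; the remaining 6 contribute 0. Total contributed: 196.
The bonus pool pays out 7.9 × 196 = 1548.40 in total (split across the unequal shares, but the aggregate is all that matters for the group sum).
The 6 free-riders keep 49 each, adding 294. Group total = 294 + 1548.40 = 1842.40.

1842.40 dollars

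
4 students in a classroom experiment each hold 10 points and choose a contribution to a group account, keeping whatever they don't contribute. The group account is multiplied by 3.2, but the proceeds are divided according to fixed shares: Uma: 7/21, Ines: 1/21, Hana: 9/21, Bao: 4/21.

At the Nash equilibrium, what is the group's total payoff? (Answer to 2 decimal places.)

84.00 points

A player with share s gets back 3.2·s per unit contributed, so full contribution is dominant for anyone with s > 1/3.2 = 0.3125 and zero contribution is dominant for anyone below.
The shares above 0.3125 belong to Uma and Hana, contributing 10 each; the remaining 2 contribute 0. Total contributed: 20.
The group account pays out 3.2 × 20 = 64.00 in total (split across the unequal shares, but the aggregate is all that matters for the group sum).
The 2 free-riders keep 10 each, adding 20. Group total = 20 + 64.00 = 84.00.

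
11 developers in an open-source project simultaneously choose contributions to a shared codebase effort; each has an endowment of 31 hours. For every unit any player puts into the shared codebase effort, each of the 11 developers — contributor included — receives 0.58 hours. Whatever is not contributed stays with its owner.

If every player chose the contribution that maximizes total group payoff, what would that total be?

Each contributed unit returns 6.380 to the group as a whole (0.58 to each of 11 players), which exceeds 1, so the social optimum is full contribution: group total = 6.380 × 341 = 2175.58.

2175.58 hours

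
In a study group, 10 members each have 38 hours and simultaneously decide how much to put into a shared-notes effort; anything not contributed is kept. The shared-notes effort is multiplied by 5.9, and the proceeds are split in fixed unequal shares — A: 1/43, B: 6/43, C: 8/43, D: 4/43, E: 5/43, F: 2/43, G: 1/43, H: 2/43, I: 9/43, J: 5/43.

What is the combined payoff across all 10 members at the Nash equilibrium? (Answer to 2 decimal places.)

Player j's private return per contributed unit is 5.9 × (j's share). Contributing is weakly dominant for j when that share is at least 1/5.9 = 0.1695, and contributing 0 is dominant otherwise.
The shares above 0.1695 belong to C and I, contributing 38 each; the remaining 8 contribute 0. Total contributed: 76.
The shared-notes effort pays out 5.9 × 76 = 448.40 in total (split across the unequal shares, but the aggregate is all that matters for the group sum).
The 8 free-riders keep 38 each, adding 304. Group total = 304 + 448.40 = 752.40.

752.40 hours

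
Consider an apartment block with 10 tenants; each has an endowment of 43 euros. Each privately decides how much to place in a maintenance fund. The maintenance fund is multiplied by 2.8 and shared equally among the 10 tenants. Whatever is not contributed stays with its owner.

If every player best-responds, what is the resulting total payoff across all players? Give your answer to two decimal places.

430.00 euros

Each contributed unit returns 2.8/10 = 0.2800 to its contributor — below 1 — so contributing 0 is dominant for every player. At the Nash equilibrium everyone keeps their 43, and the group total is 10 × 43 = 430.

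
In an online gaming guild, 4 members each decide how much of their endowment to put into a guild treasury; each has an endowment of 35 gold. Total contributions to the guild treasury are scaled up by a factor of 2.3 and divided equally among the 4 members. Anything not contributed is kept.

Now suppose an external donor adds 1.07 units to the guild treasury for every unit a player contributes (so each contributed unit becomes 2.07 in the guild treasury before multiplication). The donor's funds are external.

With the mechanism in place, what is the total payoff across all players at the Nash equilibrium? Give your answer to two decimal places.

666.54 gold

With the mechanism, a contributed unit returns 2.3 × 2.07 / 4 = 1.1903 per unit of net cost to the contributor — now above 1 — so contributing fully is weakly dominant for every player.
So the Nash equilibrium is full contribution by all 4; the group earns 2.3 × 2.07 × 140 = 666.54.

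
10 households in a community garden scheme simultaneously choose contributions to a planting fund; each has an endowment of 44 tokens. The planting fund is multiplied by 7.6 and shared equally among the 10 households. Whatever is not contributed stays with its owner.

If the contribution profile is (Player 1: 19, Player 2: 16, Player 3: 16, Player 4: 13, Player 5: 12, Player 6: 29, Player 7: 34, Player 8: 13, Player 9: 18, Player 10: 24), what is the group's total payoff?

Total contributed: 19 + 16 + 16 + 13 + 12 + 29 + 34 + 13 + 18 + 24 = 194; total kept: 10 × 44 − 194 = 246.
The planting fund pays out 7.6 × 194 = 1474.40 in aggregate.
Group total = 246 + 1474.40 = 1720.40.

1720.40 tokens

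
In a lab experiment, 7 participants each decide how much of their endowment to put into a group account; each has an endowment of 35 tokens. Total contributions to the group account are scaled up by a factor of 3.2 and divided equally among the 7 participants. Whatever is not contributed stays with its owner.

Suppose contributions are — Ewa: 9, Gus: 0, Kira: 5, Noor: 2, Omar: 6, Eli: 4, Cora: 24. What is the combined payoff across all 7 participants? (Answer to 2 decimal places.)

Total contributed: 9 + 0 + 5 + 2 + 6 + 4 + 24 = 50; total kept: 7 × 35 − 50 = 195.
The group account pays out 3.2 × 50 = 160.00 in aggregate.
Group total = 195 + 160.00 = 355.00.

355.00 tokens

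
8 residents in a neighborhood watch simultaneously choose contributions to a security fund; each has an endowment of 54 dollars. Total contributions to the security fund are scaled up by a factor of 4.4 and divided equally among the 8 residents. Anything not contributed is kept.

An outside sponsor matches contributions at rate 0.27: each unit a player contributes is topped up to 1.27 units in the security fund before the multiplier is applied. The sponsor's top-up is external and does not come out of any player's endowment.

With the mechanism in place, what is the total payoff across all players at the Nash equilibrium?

432.00 dollars

The effective private return is 4.4 × 1.27 / 8 = 0.6985, which is still under 1, so the mechanism doesn't change anyone's dominant strategy: zero contribution.
At the Nash equilibrium no one contributes; group total payoff = 8 × 54 = 432.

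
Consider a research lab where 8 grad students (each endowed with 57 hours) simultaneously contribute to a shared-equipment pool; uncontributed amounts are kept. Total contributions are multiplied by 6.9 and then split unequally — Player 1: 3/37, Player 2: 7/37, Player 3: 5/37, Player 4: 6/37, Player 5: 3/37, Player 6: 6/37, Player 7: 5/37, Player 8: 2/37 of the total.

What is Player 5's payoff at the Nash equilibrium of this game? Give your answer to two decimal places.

Each unit j contributes comes back to j as 6.9 × (j's share), so j prefers to contribute only if that share exceeds 1/6.9 = 0.1449; otherwise keeping the unit dominates.
The shares above 0.1449 belong to Player 2, Player 4 and Player 6, contributing 57 each; the remaining 5 contribute 0. Total contributed: 171.
Player 5 keeps 57 and receives 6.9 × 171 × 3/37 = 95.67 from the shared-equipment pool, for a payoff of 152.67.

152.67 hours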